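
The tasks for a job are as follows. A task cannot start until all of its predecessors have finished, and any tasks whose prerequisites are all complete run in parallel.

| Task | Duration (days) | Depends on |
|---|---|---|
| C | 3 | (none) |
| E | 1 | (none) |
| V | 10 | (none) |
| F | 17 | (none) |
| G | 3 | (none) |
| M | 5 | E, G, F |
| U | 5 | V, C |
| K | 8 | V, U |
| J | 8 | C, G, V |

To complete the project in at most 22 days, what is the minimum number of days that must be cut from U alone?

1

Current finish: 23 days; target: 22.
U is on every critical path, so each day cut from U cuts the finish by one (this holds down to a finish of 22).
Need 23 − 22 = 1 day off U → U becomes 4 days, finish becomes 22.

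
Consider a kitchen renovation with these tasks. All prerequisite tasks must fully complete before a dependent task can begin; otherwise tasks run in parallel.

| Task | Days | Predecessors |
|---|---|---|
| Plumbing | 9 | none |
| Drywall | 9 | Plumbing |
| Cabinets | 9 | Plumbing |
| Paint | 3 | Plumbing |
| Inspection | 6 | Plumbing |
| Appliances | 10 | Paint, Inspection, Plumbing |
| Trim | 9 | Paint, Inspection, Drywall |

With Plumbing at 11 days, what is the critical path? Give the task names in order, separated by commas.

Plumbing, Drywall, Trim

The binding path is Plumbing→Drywall→Trim = 9+9+9 = 27; finish at 27 days.
Plumbing lies on that path, so at 11 days the path becomes 29 days.
The critical path is still Plumbing→Drywall→Trim; finish is now 29 days.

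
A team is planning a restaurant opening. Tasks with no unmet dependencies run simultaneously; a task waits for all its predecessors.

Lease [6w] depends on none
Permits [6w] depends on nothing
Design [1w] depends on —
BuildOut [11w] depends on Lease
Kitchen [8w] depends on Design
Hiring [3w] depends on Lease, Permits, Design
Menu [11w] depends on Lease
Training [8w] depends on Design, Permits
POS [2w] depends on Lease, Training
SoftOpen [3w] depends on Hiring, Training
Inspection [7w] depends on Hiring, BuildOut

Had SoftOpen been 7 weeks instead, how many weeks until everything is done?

Baseline: Lease→BuildOut→Inspection = 6+11+7 = 24 → 24 weeks.
The longest path through SoftOpen is only 17 weeks, so SoftOpen has float 7.
No other chain overtakes it, so the finish is 24 weeks.

24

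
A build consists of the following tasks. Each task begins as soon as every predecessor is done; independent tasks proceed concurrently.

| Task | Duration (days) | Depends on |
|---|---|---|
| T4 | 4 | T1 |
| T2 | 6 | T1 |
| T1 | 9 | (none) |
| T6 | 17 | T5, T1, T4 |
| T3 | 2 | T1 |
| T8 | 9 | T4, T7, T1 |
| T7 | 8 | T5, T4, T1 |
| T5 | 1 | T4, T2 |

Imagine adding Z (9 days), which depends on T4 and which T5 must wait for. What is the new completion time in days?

Originally the build takes 33 days.
With Z inserted, T5 now waits for max(T4, T2, Z).
New critical path: T1→T4→Z→T5→T6 = 9+4+9+1+17 = 40 ⇒ 40 days.

40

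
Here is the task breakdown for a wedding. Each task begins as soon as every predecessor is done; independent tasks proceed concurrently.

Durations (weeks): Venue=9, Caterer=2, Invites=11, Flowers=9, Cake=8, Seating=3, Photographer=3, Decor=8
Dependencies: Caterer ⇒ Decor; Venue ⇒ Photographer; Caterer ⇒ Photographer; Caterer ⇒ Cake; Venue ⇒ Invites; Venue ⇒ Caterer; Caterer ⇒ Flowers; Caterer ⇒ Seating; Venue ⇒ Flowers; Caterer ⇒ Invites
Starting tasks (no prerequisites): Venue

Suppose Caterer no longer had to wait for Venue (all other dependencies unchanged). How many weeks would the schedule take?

20

With the dependency in place, Venue→Caterer→Invites = 9+2+11 = 22 sets the finish at 22 weeks.
Without Venue→Caterer, Caterer's earliest start moves from 9 to 0.
New critical path: Venue→Invites = 9+11 = 20 ⇒ 20 weeks.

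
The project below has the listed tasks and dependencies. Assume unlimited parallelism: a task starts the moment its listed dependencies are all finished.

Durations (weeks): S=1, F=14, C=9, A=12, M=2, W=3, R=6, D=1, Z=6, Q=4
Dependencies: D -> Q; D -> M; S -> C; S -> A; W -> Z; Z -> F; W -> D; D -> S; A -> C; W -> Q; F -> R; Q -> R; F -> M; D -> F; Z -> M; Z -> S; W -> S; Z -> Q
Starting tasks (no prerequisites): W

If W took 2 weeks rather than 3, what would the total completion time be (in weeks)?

The binding path is W→Z→S→A→C = 3+6+1+12+9 = 31; finish at 31 weeks.
W lies on that path, so at 2 weeks the path becomes 30 weeks.
The critical path is still W→Z→S→A→C; finish is now 30 weeks.

30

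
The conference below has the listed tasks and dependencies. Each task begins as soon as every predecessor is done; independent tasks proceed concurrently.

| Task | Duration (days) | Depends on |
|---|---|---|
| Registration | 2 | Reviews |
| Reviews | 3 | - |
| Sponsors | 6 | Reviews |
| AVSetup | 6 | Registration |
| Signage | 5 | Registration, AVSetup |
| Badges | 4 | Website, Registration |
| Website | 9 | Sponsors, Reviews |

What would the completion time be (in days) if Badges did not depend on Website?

18

With the dependency in place, Reviews→Sponsors→Website→Badges = 3+6+9+4 = 22 sets the finish at 22 days.
Without Website→Badges, Badges's earliest start moves from 18 to 5.
The longest chain is now Reviews→Sponsors→Website = 3+6+9 = 18, so the conference takes 18 days.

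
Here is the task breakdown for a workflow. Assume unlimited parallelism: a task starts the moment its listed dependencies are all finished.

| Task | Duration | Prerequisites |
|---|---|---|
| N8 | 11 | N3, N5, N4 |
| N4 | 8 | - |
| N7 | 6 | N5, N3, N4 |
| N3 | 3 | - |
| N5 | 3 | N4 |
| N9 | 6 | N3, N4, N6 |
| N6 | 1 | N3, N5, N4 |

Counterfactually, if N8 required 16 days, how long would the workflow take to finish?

27

The binding path is N4→N5→N8 = 8+3+11 = 22; finish at 22 days.
Since N8 is critical, the +5 change carries straight to that chain (now 27 days).
No other chain overtakes it, so the finish is 27 days.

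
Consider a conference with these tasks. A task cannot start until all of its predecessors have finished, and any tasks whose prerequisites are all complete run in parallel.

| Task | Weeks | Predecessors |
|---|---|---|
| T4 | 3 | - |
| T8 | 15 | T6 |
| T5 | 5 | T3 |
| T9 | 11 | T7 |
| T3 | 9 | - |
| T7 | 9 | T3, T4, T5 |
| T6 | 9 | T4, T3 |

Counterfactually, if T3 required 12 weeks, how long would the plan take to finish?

Critical path before the change: T3→T5→T7→T9 = 9+5+9+11 = 34 giving 34 weeks.
T3 is on the critical path; changing it to 12 makes that path 37 weeks.
The critical path is still T3→T5→T7→T9; finish is now 37 weeks.

37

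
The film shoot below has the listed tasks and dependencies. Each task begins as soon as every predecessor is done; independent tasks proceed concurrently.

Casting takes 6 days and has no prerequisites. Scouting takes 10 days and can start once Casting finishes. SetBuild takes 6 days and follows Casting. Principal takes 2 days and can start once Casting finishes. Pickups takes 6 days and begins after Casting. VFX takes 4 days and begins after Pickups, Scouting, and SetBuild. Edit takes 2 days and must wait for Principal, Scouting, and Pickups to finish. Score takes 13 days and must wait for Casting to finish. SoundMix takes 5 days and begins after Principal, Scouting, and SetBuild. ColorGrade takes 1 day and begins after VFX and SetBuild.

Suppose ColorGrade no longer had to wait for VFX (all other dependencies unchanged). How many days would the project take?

21

Before: longest chain Casting→Scouting→VFX→ColorGrade = 6+10+4+1 = 21, finish 21.
Without VFX→ColorGrade, ColorGrade's earliest start moves from 20 to 12.
After: Casting→Scouting→SoundMix = 6+10+5 = 21 → 21 days.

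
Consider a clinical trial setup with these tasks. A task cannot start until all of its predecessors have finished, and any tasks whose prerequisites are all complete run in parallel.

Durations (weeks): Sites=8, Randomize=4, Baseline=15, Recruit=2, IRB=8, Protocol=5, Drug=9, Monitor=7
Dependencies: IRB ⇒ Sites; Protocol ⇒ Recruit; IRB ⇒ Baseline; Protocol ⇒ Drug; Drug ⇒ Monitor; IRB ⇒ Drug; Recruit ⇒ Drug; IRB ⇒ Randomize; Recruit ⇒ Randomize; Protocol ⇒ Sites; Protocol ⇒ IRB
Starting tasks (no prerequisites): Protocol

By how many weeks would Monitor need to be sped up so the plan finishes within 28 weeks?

1

Current finish: 29 weeks; target: 28.
Monitor is on every critical path, so each week cut from Monitor cuts the finish by one (this holds down to a finish of 28).
Need 29 − 28 = 1 week off Monitor → Monitor becomes 6 weeks, finish becomes 28.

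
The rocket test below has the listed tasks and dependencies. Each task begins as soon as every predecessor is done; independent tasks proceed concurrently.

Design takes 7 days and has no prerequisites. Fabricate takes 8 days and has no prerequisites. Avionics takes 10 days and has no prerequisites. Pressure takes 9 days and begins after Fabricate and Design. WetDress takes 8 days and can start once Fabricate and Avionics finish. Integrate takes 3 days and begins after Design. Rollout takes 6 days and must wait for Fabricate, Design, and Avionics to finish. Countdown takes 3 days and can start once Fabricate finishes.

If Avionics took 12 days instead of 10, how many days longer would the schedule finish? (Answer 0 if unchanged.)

Critical path before the change: Avionics→WetDress = 10+8 = 18 giving 18 days.
Avionics lies on that path, so at 12 days the path becomes 20 days.
The critical path is still Avionics→WetDress; finish is now 20 days.
Change in finish: 20 − 18 = +2 days.

2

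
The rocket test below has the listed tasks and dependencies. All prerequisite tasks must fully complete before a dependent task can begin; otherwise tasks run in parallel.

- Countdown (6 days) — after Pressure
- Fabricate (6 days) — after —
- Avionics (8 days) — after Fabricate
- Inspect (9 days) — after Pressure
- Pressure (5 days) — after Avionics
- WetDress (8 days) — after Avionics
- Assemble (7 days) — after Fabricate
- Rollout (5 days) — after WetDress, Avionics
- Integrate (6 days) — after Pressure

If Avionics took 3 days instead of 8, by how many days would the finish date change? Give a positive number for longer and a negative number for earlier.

-5

Actual critical path: Fabricate→Avionics→Pressure→Inspect = 6+8+5+9 = 28 ⇒ 28 days.
Since Avionics is critical, the -5 change carries straight to that chain (now 23 days).
That remains the longest chain; total 23 days.
Change in finish: 23 − 28 = -5 days.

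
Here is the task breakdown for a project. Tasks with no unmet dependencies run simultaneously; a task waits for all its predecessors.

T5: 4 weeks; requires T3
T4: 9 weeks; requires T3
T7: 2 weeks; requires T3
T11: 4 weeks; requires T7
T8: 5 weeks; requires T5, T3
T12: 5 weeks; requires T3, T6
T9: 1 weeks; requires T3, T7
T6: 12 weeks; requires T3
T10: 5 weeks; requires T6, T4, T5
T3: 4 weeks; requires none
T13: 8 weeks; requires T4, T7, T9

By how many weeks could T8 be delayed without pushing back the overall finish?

Critical path: T3→T4→T13 = 4+9+8 = 21, so the finish is 21 weeks.
Longest path through T8: 13 weeks (earliest finish 13, latest finish 21).
Slack of T8 = 16 − 8 = 8 weeks.

8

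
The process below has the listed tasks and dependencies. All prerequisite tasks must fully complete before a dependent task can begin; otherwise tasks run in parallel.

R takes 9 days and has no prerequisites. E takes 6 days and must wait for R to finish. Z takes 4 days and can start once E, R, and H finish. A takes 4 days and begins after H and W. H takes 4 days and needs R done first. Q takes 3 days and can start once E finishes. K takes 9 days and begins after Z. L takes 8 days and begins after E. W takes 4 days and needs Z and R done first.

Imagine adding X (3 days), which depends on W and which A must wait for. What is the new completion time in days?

30

Originally the process takes 28 days.
With X inserted, A now waits for max(H, W, X).
New critical path: R→E→Z→W→X→A = 9+6+4+4+3+4 = 30 ⇒ 30 days.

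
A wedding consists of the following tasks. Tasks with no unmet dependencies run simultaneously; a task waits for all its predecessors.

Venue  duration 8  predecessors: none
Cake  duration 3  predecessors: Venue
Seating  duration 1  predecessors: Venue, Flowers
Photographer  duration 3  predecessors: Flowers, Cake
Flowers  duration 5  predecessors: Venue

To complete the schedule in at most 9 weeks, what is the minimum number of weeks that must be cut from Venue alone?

7

Current finish: 16 weeks; target: 9.
Venue is on every critical path, so each week cut from Venue cuts the finish by one (this holds down to a finish of 9).
Need 16 − 9 = 7 weeks off Venue → Venue becomes 1 week, finish becomes 9.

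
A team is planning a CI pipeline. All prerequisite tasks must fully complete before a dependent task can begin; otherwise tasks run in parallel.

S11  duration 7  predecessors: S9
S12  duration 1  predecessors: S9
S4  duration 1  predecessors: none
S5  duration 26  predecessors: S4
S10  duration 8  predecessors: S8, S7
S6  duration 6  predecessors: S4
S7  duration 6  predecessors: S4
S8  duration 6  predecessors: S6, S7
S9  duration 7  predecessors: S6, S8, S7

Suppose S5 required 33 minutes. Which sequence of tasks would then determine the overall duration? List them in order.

The binding path is S4→S5 = 1+26 = 27; finish at 27 minutes.
S5 is on the critical path; changing it to 33 makes that path 34 minutes.
The critical path is still S4→S5; finish is now 34 minutes.

S4, S5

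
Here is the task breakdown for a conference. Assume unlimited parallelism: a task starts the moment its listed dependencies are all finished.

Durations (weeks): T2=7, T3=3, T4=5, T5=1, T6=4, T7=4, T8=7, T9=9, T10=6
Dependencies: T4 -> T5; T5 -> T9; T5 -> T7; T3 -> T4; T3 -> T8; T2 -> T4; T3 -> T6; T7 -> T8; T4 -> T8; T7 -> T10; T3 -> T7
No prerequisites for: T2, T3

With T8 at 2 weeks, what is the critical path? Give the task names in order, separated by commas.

T2, T4, T5, T7, T10

Critical path before the change: T2→T4→T5→T7→T8 = 7+5+1+4+7 = 24 giving 24 weeks.
Since T8 is critical, the -5 change carries straight to that chain (now 19 weeks).
New critical path: T2→T4→T5→T7→T10 = 7+5+1+4+6 = 23 ⇒ 23 weeks.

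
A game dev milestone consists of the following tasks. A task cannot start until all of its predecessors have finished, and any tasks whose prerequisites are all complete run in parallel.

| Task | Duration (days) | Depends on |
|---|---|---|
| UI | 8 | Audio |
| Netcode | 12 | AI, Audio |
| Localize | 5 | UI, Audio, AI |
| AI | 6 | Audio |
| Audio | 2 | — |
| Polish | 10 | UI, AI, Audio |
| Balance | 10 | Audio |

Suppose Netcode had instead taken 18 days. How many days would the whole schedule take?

Actual critical path: Audio→AI→Netcode = 2+6+12 = 20 ⇒ 20 days.
Since Netcode is critical, the +6 change carries straight to that chain (now 26 days).
No other chain overtakes it, so the finish is 26 days.

26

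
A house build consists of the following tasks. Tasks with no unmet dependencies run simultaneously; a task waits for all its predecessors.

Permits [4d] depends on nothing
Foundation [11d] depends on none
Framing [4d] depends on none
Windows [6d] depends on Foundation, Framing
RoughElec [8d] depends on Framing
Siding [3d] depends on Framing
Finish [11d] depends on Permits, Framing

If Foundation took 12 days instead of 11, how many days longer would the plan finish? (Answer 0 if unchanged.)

1

Actual critical path: Foundation→Windows = 11+6 = 17 ⇒ 17 days.
Foundation is on the critical path; changing it to 12 makes that path 18 days.
That remains the longest chain; total 18 days.
Change in finish: 18 − 17 = +1 days.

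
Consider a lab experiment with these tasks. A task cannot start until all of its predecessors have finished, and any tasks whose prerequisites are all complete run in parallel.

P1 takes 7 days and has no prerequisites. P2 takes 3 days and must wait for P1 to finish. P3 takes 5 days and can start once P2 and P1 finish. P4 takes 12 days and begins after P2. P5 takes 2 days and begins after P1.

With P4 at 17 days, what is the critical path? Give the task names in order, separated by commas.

P1, P2, P4

Baseline: P1→P2→P4 = 7+3+12 = 22 → 22 days.
P4 is on the critical path; changing it to 17 makes that path 27 days.
The critical path is still P1→P2→P4; finish is now 27 days.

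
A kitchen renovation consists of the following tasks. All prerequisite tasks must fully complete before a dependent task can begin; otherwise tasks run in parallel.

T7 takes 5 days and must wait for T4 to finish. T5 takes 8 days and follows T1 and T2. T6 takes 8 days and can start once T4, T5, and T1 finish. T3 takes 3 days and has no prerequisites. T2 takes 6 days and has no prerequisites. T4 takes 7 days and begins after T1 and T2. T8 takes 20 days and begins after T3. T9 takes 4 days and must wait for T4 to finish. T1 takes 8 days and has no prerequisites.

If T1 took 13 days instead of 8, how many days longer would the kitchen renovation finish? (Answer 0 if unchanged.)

5

As given, the longest chain is T1→T5→T6 = 8+8+8 = 24, so the finish is 24 days.
Since T1 is critical, the +5 change carries straight to that chain (now 29 days).
No other chain overtakes it, so the finish is 29 days.
Change in finish: 29 − 24 = +5 days.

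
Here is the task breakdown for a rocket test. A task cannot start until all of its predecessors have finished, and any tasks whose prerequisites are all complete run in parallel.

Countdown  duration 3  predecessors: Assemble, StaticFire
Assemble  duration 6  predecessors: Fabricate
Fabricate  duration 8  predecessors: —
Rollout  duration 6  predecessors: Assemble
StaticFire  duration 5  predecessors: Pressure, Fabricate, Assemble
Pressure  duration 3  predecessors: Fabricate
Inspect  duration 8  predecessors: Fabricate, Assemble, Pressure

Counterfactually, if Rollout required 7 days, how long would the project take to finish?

The binding path is Fabricate→Assemble→StaticFire→Countdown = 8+6+5+3 = 22; finish at 22 days.
Rollout has 2 days of float (longest path through it is 20).
No other chain overtakes it, so the finish is 22 days.

22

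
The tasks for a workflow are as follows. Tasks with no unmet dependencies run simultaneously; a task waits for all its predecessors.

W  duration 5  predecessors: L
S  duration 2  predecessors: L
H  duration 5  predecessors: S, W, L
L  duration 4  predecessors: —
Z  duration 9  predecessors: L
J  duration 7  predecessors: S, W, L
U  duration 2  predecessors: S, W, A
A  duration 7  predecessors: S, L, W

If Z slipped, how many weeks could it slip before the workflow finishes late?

5

Critical path: L→W→A→U = 4+5+7+2 = 18, so the finish is 18 weeks.
The longest chain containing Z totals 13 weeks.
Slack of Z = 9 − 4 = 5 weeks.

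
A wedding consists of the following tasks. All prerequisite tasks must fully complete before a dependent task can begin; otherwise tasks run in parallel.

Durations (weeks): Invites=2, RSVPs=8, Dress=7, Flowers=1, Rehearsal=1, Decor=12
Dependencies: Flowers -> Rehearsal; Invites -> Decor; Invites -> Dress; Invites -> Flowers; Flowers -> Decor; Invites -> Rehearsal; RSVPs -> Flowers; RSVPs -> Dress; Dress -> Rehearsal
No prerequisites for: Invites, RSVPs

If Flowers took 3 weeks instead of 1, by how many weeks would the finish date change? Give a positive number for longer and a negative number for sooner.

2

As given, the longest chain is RSVPs→Flowers→Decor = 8+1+12 = 21, so the finish is 21 weeks.
Flowers lies on that path, so at 3 weeks the path becomes 23 weeks.
No other chain overtakes it, so the finish is 23 weeks.
Change in finish: 23 − 21 = +2 weeks.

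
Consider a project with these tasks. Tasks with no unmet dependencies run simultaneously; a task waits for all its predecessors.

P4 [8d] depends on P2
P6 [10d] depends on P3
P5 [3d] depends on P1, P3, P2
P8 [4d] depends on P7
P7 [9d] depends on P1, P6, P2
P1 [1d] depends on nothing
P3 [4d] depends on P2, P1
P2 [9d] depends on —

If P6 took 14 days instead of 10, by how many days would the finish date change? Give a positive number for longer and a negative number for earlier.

4

Baseline: P2→P3→P6→P7→P8 = 9+4+10+9+4 = 36 → 36 days.
P6 lies on that path, so at 14 days the path becomes 40 days.
No other chain overtakes it, so the finish is 40 days.
Change in finish: 40 − 36 = +4 days.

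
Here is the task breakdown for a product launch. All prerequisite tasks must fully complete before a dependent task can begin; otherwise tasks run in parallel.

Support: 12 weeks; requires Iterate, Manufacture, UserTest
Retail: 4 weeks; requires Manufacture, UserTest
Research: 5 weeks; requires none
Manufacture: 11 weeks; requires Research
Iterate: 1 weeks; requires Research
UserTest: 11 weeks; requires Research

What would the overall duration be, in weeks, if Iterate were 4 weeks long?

28

As given, the longest chain is Research→UserTest→Support = 5+11+12 = 28, so the finish is 28 weeks.
Iterate has 10 weeks of float (longest path through it is 18).
No other chain overtakes it, so the finish is 28 weeks.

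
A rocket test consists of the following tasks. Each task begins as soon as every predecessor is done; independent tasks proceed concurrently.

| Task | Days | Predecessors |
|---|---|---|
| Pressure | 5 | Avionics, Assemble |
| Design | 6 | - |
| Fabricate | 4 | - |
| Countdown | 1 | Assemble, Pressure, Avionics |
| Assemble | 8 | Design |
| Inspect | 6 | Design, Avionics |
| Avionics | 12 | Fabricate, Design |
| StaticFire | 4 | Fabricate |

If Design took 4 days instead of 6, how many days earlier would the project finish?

As given, the longest chain is Design→Avionics→Pressure→Countdown = 6+12+5+1 = 24, so the finish is 24 days.
Design lies on that path, so at 4 days the path becomes 22 days.
That remains the longest chain; total 22 days.
Change in finish: 22 − 24 = -2 days.

2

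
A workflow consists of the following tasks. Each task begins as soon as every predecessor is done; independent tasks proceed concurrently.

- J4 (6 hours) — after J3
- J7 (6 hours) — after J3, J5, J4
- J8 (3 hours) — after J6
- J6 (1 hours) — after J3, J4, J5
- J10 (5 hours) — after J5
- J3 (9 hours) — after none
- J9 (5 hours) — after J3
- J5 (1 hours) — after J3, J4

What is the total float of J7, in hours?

0

Critical path: J3→J4→J5→J7 = 9+6+1+6 = 22, so the finish is 22 hours.
The longest chain containing J7 totals 22 hours.
Float = 22 − 22 = 0.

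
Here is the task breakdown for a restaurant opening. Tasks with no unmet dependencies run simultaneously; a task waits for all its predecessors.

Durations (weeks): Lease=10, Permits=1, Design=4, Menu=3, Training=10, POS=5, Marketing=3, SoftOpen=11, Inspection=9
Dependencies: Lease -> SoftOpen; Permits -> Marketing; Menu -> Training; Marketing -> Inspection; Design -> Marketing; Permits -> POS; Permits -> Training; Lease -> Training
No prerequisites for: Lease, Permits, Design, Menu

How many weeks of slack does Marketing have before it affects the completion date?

5

Lease→SoftOpen = 10+11 = 21 sets the makespan at 21 weeks.
Marketing finishes as early as 7 and must finish by 12.
So Marketing can slip 12 − 7 = 5 weeks.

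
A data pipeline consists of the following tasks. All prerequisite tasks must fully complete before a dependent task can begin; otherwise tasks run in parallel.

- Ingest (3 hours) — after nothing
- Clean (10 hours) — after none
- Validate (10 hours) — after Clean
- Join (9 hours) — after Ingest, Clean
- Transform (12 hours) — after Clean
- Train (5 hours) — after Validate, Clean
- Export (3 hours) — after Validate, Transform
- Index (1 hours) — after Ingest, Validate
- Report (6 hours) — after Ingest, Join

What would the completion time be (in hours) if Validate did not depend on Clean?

With the dependency in place, Clean→Validate→Train = 10+10+5 = 25 sets the finish at 25 hours.
Without Clean→Validate, Validate's earliest start moves from 10 to 0.
New critical path: Clean→Join→Report = 10+9+6 = 25 ⇒ 25 hours.

25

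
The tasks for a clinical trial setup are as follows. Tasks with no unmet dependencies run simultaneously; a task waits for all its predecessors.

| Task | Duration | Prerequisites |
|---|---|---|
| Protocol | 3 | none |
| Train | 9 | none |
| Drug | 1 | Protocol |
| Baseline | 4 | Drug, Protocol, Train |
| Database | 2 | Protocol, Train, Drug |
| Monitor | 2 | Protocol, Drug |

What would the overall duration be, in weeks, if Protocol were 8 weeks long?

13

As given, the longest chain is Train→Baseline = 9+4 = 13, so the finish is 13 weeks.
Protocol has 5 weeks of float (longest path through it is 8).
Now Protocol→Drug→Baseline = 8+1+4 = 13 is longest, so the finish becomes 13 weeks.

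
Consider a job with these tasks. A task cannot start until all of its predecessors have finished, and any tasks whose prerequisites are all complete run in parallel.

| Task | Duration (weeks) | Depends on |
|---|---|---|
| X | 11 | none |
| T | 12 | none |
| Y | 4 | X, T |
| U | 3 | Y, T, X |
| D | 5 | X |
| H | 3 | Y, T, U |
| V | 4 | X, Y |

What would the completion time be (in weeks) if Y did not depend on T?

With the dependency in place, T→Y→U→H = 12+4+3+3 = 22 sets the finish at 22 weeks.
Without T→Y, Y's earliest start moves from 12 to 11.
The longest chain is now X→Y→U→H = 11+4+3+3 = 21, so the schedule takes 21 weeks.

21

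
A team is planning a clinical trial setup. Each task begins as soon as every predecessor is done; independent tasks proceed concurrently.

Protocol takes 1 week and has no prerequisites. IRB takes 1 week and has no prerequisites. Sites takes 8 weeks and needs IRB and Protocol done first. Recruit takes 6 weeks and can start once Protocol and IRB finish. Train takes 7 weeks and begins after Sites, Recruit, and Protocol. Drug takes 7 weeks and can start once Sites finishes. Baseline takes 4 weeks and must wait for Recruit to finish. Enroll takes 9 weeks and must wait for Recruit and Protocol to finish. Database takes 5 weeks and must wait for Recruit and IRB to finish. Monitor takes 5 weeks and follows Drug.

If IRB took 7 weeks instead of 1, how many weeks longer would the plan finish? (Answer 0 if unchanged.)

As given, the longest chain is IRB→Sites→Drug→Monitor = 1+8+7+5 = 21, so the finish is 21 weeks.
IRB lies on that path, so at 7 weeks the path becomes 27 weeks.
The critical path is still IRB→Sites→Drug→Monitor; finish is now 27 weeks.
Change in finish: 27 − 21 = +6 weeks.

6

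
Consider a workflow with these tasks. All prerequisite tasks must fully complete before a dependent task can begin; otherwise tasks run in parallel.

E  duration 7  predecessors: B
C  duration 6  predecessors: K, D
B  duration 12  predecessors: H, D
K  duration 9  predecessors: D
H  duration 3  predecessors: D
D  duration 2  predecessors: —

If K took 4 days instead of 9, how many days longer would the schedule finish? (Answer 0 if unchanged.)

The binding path is D→H→B→E = 2+3+12+7 = 24; finish at 24 days.
K is off the critical path — its longest chain is 17 days, giving 7 of slack.
That remains the longest chain; total 24 days.
Change in finish: 24 − 24 = +0 days.

0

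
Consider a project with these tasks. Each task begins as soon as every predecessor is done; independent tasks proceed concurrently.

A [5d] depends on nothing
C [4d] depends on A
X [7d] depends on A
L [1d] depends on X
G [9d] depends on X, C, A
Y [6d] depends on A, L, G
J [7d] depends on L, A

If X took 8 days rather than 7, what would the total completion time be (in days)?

28

Actual critical path: A→X→G→Y = 5+7+9+6 = 27 ⇒ 27 days.
X is on the critical path; changing it to 8 makes that path 28 days.
That remains the longest chain; total 28 days.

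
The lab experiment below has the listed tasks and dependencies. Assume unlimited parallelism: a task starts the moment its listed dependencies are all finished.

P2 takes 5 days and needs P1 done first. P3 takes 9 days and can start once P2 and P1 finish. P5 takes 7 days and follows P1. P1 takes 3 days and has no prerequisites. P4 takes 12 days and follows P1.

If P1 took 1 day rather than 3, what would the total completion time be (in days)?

15

Critical path before the change: P1→P2→P3 = 3+5+9 = 17 giving 17 days.
P1 is on the critical path; changing it to 1 makes that path 15 days.
The critical path is still P1→P2→P3; finish is now 15 days.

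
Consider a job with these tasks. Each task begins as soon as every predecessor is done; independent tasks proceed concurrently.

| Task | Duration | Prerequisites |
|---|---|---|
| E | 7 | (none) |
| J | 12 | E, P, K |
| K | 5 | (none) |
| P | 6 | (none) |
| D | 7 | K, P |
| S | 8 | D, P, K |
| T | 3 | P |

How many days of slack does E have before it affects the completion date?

The longest chain is P→D→S = 6+7+8 = 21; overall finish 21 days.
E finishes as early as 7 and must finish by 9.
So E can slip 9 − 7 = 2 days.

2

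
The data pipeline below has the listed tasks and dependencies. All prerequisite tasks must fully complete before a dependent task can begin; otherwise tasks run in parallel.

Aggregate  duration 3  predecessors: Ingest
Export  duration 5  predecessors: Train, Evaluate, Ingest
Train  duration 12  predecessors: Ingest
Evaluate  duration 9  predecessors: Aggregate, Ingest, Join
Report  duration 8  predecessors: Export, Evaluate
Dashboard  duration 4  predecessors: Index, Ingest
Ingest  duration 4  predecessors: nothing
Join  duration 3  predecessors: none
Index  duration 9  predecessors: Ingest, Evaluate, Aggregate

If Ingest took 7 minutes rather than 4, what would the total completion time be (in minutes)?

Baseline: Ingest→Aggregate→Evaluate→Export→Report = 4+3+9+5+8 = 29 → 29 minutes.
Ingest is on the critical path; changing it to 7 makes that path 32 minutes.
That remains the longest chain; total 32 minutes.

32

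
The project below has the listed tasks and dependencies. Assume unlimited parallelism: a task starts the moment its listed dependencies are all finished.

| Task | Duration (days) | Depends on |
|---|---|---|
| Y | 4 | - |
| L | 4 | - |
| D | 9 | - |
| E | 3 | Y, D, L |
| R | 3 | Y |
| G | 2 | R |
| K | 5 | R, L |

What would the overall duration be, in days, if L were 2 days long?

12

Actual critical path: Y→R→K = 4+3+5 = 12 ⇒ 12 days.
L is off the critical path — its longest chain is 9 days, giving 3 of slack.
No other chain overtakes it, so the finish is 12 days.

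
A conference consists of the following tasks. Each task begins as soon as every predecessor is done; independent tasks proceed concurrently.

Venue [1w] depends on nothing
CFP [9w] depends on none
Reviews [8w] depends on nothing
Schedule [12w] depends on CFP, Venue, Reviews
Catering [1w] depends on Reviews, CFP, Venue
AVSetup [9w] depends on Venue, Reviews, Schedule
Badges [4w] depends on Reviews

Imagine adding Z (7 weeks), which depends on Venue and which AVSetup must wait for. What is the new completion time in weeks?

30

Originally the plan takes 30 weeks.
With Z inserted, AVSetup now waits for max(Venue, Reviews, Schedule, Z).
New critical path: CFP→Schedule→AVSetup = 9+12+9 = 30 ⇒ 30 weeks.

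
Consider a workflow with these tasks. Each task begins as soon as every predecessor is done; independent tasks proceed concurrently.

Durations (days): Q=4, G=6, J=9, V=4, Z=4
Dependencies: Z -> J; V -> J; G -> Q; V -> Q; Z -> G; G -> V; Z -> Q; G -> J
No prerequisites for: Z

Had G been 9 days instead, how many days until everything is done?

The binding path is Z→G→V→J = 4+6+4+9 = 23; finish at 23 days.
G lies on that path, so at 9 days the path becomes 26 days.
That remains the longest chain; total 26 days.

26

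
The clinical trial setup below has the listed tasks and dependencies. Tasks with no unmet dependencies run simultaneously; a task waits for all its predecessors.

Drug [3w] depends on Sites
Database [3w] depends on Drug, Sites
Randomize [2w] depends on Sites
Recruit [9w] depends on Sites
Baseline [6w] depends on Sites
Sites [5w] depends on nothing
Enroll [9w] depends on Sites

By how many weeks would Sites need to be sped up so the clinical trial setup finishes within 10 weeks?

4

Current finish: 14 weeks; target: 10.
Sites is on every critical path, so each week cut from Sites cuts the finish by one (this holds down to a finish of 10).
Need 14 − 10 = 4 weeks off Sites → Sites becomes 1 week, finish becomes 10.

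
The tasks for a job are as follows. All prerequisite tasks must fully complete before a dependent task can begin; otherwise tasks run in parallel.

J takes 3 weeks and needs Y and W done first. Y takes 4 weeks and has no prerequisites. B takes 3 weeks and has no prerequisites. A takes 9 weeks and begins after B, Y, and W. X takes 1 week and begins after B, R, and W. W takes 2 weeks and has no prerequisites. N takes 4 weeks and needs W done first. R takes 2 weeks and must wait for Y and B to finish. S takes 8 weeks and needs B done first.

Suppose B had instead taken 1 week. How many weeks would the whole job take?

13

Baseline: Y→A = 4+9 = 13 → 13 weeks.
B is off the critical path — its longest chain is 12 weeks, giving 1 of slack.
No other chain overtakes it, so the finish is 13 weeks.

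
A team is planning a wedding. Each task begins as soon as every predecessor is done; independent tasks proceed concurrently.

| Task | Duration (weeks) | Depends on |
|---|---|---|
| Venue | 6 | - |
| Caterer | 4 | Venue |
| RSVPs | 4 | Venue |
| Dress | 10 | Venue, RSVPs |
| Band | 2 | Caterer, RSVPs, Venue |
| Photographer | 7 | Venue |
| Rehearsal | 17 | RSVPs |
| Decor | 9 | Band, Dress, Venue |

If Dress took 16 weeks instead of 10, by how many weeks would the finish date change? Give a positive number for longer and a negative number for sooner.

Critical path before the change: Venue→RSVPs→Dress→Decor = 6+4+10+9 = 29 giving 29 weeks.
Since Dress is critical, the +6 change carries straight to that chain (now 35 weeks).
No other chain overtakes it, so the finish is 35 weeks.
Change in finish: 35 − 29 = +6 weeks.

6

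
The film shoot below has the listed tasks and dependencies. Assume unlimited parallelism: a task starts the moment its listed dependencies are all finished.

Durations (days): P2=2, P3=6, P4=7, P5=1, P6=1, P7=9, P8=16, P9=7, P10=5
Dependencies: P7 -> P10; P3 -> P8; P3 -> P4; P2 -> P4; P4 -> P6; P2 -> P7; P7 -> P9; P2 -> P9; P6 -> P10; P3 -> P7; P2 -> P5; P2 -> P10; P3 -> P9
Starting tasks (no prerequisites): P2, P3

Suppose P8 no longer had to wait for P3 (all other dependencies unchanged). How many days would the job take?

22

With the dependency in place, P3→P7→P9 = 6+9+7 = 22 sets the finish at 22 days.
Without P3→P8, P8's earliest start moves from 6 to 0.
After: P3→P7→P9 = 6+9+7 = 22 → 22 days.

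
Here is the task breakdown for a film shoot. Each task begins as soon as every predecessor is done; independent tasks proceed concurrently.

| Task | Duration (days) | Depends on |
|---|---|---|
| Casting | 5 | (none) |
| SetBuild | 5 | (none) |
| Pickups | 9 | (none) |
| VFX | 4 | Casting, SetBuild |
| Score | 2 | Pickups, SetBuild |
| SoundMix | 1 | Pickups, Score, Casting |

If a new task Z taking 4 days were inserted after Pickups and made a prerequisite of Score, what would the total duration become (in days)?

16

Originally the job takes 12 days.
With Z inserted, Score now waits for max(Pickups, SetBuild, Z).
New critical path: Pickups→Z→Score→SoundMix = 9+4+2+1 = 16 ⇒ 16 days.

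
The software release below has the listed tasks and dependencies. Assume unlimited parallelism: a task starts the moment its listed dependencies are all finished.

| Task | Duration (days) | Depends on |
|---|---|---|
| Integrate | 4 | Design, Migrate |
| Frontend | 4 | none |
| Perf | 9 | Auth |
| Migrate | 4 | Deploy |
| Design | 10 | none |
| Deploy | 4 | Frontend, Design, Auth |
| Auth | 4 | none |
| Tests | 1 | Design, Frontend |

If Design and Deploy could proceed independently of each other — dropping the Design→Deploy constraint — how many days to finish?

Before: longest chain Design→Deploy→Migrate→Integrate = 10+4+4+4 = 22, finish 22.
Without Design→Deploy, Deploy's earliest start moves from 10 to 4.
New critical path: Frontend→Deploy→Migrate→Integrate = 4+4+4+4 = 16 ⇒ 16 days.

16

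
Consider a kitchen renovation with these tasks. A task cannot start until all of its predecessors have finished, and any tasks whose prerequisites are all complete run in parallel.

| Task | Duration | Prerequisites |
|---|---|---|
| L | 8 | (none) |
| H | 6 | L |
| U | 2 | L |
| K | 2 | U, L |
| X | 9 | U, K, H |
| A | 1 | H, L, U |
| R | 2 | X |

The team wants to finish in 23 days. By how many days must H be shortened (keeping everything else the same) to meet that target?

2

Current finish: 25 days; target: 23.
H is on every critical path, so each day cut from H cuts the finish by one (this holds down to a finish of 23).
Need 25 − 23 = 2 days off H → H becomes 4 days, finish becomes 23.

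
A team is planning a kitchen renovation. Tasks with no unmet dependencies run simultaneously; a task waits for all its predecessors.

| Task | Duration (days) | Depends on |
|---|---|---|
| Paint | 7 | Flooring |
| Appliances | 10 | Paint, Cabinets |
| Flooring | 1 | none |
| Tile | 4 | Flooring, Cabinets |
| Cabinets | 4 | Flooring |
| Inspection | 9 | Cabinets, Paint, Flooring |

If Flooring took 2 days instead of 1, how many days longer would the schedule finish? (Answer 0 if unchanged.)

Actual critical path: Flooring→Paint→Appliances = 1+7+10 = 18 ⇒ 18 days.
Flooring lies on that path, so at 2 days the path becomes 19 days.
No other chain overtakes it, so the finish is 19 days.
Change in finish: 19 − 18 = +1 days.

1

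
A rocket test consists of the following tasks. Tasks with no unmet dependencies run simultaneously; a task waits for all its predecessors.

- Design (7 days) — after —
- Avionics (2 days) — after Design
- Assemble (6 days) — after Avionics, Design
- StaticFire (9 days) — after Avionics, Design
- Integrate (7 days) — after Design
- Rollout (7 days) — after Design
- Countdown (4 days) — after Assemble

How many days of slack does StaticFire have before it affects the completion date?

Critical path: Design→Avionics→Assemble→Countdown = 7+2+6+4 = 19, so the finish is 19 days.
Longest path through StaticFire: 18 days (earliest finish 18, latest finish 19).
Slack of StaticFire = 10 − 9 = 1 day.

1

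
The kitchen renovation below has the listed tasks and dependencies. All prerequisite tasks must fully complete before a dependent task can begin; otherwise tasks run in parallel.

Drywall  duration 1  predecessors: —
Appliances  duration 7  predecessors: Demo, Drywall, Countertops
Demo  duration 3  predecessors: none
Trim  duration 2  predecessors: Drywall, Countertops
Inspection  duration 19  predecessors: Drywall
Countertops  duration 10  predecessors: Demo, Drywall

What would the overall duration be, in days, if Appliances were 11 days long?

Critical path before the change: Demo→Countertops→Appliances = 3+10+7 = 20 giving 20 days.
Since Appliances is critical, the +4 change carries straight to that chain (now 24 days).
That remains the longest chain; total 24 days.

24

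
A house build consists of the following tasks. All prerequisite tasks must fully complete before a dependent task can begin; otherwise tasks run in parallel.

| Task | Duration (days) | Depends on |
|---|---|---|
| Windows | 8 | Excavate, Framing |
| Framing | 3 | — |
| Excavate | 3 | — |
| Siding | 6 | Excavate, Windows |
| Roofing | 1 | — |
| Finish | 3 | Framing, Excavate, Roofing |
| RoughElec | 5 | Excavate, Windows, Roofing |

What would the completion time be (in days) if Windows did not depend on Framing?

Original critical path: Excavate→Windows→Siding = 3+8+6 = 17 ⇒ 17 days.
Dropping Framing→Windows doesn't change Windows's earliest start (3); another predecessor still binds.
The longest chain is now Excavate→Windows→Siding = 3+8+6 = 17, so the house build takes 17 days.

17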